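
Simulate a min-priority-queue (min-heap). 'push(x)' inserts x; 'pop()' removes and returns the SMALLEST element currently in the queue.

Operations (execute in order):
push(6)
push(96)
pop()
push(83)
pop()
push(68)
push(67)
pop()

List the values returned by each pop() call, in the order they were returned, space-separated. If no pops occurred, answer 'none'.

Answer: 6 83 67

Derivation:
push(6): heap contents = [6]
push(96): heap contents = [6, 96]
pop() → 6: heap contents = [96]
push(83): heap contents = [83, 96]
pop() → 83: heap contents = [96]
push(68): heap contents = [68, 96]
push(67): heap contents = [67, 68, 96]
pop() → 67: heap contents = [68, 96]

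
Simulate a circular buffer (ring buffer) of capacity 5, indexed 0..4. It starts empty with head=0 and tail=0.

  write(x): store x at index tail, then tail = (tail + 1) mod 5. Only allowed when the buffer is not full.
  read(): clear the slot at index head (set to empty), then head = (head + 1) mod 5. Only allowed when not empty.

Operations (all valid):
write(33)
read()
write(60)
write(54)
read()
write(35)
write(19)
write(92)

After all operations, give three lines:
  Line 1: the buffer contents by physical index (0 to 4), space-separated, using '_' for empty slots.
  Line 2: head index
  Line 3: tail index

write(33): buf=[33 _ _ _ _], head=0, tail=1, size=1
read(): buf=[_ _ _ _ _], head=1, tail=1, size=0
write(60): buf=[_ 60 _ _ _], head=1, tail=2, size=1
write(54): buf=[_ 60 54 _ _], head=1, tail=3, size=2
read(): buf=[_ _ 54 _ _], head=2, tail=3, size=1
write(35): buf=[_ _ 54 35 _], head=2, tail=4, size=2
write(19): buf=[_ _ 54 35 19], head=2, tail=0, size=3
write(92): buf=[92 _ 54 35 19], head=2, tail=1, size=4

Answer: 92 _ 54 35 19
2
1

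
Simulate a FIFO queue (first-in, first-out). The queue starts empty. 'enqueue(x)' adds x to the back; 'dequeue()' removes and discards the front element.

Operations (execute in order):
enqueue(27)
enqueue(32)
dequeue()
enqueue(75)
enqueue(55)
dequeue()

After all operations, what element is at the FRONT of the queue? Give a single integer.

enqueue(27): queue = [27]
enqueue(32): queue = [27, 32]
dequeue(): queue = [32]
enqueue(75): queue = [32, 75]
enqueue(55): queue = [32, 75, 55]
dequeue(): queue = [75, 55]

Answer: 75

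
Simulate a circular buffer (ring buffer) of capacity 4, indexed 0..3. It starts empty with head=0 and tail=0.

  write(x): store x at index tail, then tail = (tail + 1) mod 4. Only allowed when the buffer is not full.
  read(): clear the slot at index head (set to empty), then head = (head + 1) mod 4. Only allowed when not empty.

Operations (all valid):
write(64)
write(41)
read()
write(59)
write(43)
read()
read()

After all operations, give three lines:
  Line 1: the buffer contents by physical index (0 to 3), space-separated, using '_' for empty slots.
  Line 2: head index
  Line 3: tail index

write(64): buf=[64 _ _ _], head=0, tail=1, size=1
write(41): buf=[64 41 _ _], head=0, tail=2, size=2
read(): buf=[_ 41 _ _], head=1, tail=2, size=1
write(59): buf=[_ 41 59 _], head=1, tail=3, size=2
write(43): buf=[_ 41 59 43], head=1, tail=0, size=3
read(): buf=[_ _ 59 43], head=2, tail=0, size=2
read(): buf=[_ _ _ 43], head=3, tail=0, size=1

Answer: _ _ _ 43
3
0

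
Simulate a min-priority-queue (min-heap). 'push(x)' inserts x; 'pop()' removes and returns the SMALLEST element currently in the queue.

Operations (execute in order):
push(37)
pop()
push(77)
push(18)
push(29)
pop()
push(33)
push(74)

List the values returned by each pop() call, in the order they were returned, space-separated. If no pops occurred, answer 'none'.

Answer: 37 18

Derivation:
push(37): heap contents = [37]
pop() → 37: heap contents = []
push(77): heap contents = [77]
push(18): heap contents = [18, 77]
push(29): heap contents = [18, 29, 77]
pop() → 18: heap contents = [29, 77]
push(33): heap contents = [29, 33, 77]
push(74): heap contents = [29, 33, 74, 77]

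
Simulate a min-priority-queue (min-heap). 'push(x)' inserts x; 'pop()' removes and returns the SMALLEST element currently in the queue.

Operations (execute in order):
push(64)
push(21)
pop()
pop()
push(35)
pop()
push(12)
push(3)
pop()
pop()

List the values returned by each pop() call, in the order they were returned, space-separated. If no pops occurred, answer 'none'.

push(64): heap contents = [64]
push(21): heap contents = [21, 64]
pop() → 21: heap contents = [64]
pop() → 64: heap contents = []
push(35): heap contents = [35]
pop() → 35: heap contents = []
push(12): heap contents = [12]
push(3): heap contents = [3, 12]
pop() → 3: heap contents = [12]
pop() → 12: heap contents = []

Answer: 21 64 35 3 12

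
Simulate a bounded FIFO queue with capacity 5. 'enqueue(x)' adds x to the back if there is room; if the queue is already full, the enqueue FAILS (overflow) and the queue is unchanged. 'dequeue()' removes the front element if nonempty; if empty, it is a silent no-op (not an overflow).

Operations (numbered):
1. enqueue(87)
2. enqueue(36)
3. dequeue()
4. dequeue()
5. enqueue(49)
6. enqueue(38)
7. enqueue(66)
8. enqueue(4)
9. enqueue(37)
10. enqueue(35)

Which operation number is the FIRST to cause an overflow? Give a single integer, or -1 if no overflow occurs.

Answer: 10

Derivation:
1. enqueue(87): size=1
2. enqueue(36): size=2
3. dequeue(): size=1
4. dequeue(): size=0
5. enqueue(49): size=1
6. enqueue(38): size=2
7. enqueue(66): size=3
8. enqueue(4): size=4
9. enqueue(37): size=5
10. enqueue(35): size=5=cap → OVERFLOW (fail)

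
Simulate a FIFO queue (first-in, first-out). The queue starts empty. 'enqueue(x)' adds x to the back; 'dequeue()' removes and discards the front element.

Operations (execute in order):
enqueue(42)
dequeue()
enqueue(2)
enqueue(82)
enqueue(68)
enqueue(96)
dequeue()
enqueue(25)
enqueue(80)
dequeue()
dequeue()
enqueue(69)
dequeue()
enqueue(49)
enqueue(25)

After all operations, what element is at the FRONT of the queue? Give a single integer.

Answer: 25

Derivation:
enqueue(42): queue = [42]
dequeue(): queue = []
enqueue(2): queue = [2]
enqueue(82): queue = [2, 82]
enqueue(68): queue = [2, 82, 68]
enqueue(96): queue = [2, 82, 68, 96]
dequeue(): queue = [82, 68, 96]
enqueue(25): queue = [82, 68, 96, 25]
enqueue(80): queue = [82, 68, 96, 25, 80]
dequeue(): queue = [68, 96, 25, 80]
dequeue(): queue = [96, 25, 80]
enqueue(69): queue = [96, 25, 80, 69]
dequeue(): queue = [25, 80, 69]
enqueue(49): queue = [25, 80, 69, 49]
enqueue(25): queue = [25, 80, 69, 49, 25]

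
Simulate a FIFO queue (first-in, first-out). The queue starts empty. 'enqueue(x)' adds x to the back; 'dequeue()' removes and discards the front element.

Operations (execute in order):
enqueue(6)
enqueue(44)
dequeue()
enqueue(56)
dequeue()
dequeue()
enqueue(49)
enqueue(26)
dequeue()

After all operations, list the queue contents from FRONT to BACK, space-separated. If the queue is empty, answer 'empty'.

Answer: 26

Derivation:
enqueue(6): [6]
enqueue(44): [6, 44]
dequeue(): [44]
enqueue(56): [44, 56]
dequeue(): [56]
dequeue(): []
enqueue(49): [49]
enqueue(26): [49, 26]
dequeue(): [26]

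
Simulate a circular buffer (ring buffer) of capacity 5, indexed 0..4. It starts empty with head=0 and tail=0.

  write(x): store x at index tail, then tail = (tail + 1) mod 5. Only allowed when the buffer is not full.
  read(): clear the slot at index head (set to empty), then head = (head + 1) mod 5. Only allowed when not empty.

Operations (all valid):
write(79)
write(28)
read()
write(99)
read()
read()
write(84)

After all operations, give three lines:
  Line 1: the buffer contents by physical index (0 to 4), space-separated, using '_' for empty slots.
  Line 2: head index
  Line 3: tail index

Answer: _ _ _ 84 _
3
4

Derivation:
write(79): buf=[79 _ _ _ _], head=0, tail=1, size=1
write(28): buf=[79 28 _ _ _], head=0, tail=2, size=2
read(): buf=[_ 28 _ _ _], head=1, tail=2, size=1
write(99): buf=[_ 28 99 _ _], head=1, tail=3, size=2
read(): buf=[_ _ 99 _ _], head=2, tail=3, size=1
read(): buf=[_ _ _ _ _], head=3, tail=3, size=0
write(84): buf=[_ _ _ 84 _], head=3, tail=4, size=1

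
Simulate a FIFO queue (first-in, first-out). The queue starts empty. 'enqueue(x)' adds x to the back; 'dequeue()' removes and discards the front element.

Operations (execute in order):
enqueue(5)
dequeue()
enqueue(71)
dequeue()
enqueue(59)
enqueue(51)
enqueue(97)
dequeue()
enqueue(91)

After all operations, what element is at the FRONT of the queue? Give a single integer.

enqueue(5): queue = [5]
dequeue(): queue = []
enqueue(71): queue = [71]
dequeue(): queue = []
enqueue(59): queue = [59]
enqueue(51): queue = [59, 51]
enqueue(97): queue = [59, 51, 97]
dequeue(): queue = [51, 97]
enqueue(91): queue = [51, 97, 91]

Answer: 51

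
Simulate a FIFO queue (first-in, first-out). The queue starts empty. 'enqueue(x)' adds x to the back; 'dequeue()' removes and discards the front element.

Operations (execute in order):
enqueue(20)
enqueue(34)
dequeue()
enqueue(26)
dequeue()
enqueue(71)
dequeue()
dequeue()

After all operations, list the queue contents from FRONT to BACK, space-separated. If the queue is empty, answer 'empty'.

enqueue(20): [20]
enqueue(34): [20, 34]
dequeue(): [34]
enqueue(26): [34, 26]
dequeue(): [26]
enqueue(71): [26, 71]
dequeue(): [71]
dequeue(): []

Answer: empty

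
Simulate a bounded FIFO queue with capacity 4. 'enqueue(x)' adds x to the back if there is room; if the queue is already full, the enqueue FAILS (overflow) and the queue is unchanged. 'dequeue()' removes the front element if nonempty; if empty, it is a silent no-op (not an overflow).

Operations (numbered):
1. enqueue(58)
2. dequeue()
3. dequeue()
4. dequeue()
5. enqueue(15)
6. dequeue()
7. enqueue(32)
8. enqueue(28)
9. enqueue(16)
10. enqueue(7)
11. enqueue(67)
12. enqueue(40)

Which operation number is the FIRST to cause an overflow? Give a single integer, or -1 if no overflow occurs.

1. enqueue(58): size=1
2. dequeue(): size=0
3. dequeue(): empty, no-op, size=0
4. dequeue(): empty, no-op, size=0
5. enqueue(15): size=1
6. dequeue(): size=0
7. enqueue(32): size=1
8. enqueue(28): size=2
9. enqueue(16): size=3
10. enqueue(7): size=4
11. enqueue(67): size=4=cap → OVERFLOW (fail)
12. enqueue(40): size=4=cap → OVERFLOW (fail)

Answer: 11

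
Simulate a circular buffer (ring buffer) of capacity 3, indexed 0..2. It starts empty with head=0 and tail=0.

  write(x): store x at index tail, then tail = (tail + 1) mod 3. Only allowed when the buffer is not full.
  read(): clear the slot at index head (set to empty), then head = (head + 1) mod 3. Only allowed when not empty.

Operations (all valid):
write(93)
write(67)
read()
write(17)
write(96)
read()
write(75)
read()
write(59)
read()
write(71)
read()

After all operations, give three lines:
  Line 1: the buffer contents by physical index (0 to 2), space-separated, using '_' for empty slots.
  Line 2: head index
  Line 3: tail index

write(93): buf=[93 _ _], head=0, tail=1, size=1
write(67): buf=[93 67 _], head=0, tail=2, size=2
read(): buf=[_ 67 _], head=1, tail=2, size=1
write(17): buf=[_ 67 17], head=1, tail=0, size=2
write(96): buf=[96 67 17], head=1, tail=1, size=3
read(): buf=[96 _ 17], head=2, tail=1, size=2
write(75): buf=[96 75 17], head=2, tail=2, size=3
read(): buf=[96 75 _], head=0, tail=2, size=2
write(59): buf=[96 75 59], head=0, tail=0, size=3
read(): buf=[_ 75 59], head=1, tail=0, size=2
write(71): buf=[71 75 59], head=1, tail=1, size=3
read(): buf=[71 _ 59], head=2, tail=1, size=2

Answer: 71 _ 59
2
1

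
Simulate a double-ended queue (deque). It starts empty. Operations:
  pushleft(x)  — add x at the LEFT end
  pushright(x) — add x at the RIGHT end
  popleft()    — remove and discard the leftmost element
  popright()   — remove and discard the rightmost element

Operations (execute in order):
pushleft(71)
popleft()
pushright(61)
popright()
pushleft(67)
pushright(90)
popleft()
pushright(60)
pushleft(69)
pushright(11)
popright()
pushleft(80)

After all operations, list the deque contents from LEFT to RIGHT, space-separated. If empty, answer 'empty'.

Answer: 80 69 90 60

Derivation:
pushleft(71): [71]
popleft(): []
pushright(61): [61]
popright(): []
pushleft(67): [67]
pushright(90): [67, 90]
popleft(): [90]
pushright(60): [90, 60]
pushleft(69): [69, 90, 60]
pushright(11): [69, 90, 60, 11]
popright(): [69, 90, 60]
pushleft(80): [80, 69, 90, 60]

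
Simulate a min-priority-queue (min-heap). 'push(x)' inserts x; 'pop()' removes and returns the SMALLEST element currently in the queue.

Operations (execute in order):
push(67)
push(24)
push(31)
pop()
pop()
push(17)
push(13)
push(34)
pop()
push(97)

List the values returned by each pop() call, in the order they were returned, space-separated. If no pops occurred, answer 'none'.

Answer: 24 31 13

Derivation:
push(67): heap contents = [67]
push(24): heap contents = [24, 67]
push(31): heap contents = [24, 31, 67]
pop() → 24: heap contents = [31, 67]
pop() → 31: heap contents = [67]
push(17): heap contents = [17, 67]
push(13): heap contents = [13, 17, 67]
push(34): heap contents = [13, 17, 34, 67]
pop() → 13: heap contents = [17, 34, 67]
push(97): heap contents = [17, 34, 67, 97]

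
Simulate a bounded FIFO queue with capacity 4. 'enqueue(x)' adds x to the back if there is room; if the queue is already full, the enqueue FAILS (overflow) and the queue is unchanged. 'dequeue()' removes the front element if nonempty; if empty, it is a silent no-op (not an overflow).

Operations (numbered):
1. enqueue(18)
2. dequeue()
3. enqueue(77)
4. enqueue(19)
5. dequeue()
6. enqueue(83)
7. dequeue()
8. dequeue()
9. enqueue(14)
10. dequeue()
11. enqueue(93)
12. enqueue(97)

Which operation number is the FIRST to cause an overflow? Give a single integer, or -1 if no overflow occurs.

Answer: -1

Derivation:
1. enqueue(18): size=1
2. dequeue(): size=0
3. enqueue(77): size=1
4. enqueue(19): size=2
5. dequeue(): size=1
6. enqueue(83): size=2
7. dequeue(): size=1
8. dequeue(): size=0
9. enqueue(14): size=1
10. dequeue(): size=0
11. enqueue(93): size=1
12. enqueue(97): size=2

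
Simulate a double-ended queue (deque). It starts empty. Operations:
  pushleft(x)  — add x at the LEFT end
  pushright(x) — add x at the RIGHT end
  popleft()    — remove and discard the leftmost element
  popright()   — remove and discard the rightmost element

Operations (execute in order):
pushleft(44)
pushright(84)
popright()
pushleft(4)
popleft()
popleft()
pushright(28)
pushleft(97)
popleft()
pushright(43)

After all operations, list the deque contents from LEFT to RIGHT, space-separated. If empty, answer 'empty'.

pushleft(44): [44]
pushright(84): [44, 84]
popright(): [44]
pushleft(4): [4, 44]
popleft(): [44]
popleft(): []
pushright(28): [28]
pushleft(97): [97, 28]
popleft(): [28]
pushright(43): [28, 43]

Answer: 28 43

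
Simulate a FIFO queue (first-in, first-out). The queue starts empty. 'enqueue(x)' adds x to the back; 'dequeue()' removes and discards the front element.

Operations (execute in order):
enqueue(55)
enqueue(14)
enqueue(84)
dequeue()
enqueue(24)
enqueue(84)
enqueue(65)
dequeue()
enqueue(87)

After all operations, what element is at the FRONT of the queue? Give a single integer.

Answer: 84

Derivation:
enqueue(55): queue = [55]
enqueue(14): queue = [55, 14]
enqueue(84): queue = [55, 14, 84]
dequeue(): queue = [14, 84]
enqueue(24): queue = [14, 84, 24]
enqueue(84): queue = [14, 84, 24, 84]
enqueue(65): queue = [14, 84, 24, 84, 65]
dequeue(): queue = [84, 24, 84, 65]
enqueue(87): queue = [84, 24, 84, 65, 87]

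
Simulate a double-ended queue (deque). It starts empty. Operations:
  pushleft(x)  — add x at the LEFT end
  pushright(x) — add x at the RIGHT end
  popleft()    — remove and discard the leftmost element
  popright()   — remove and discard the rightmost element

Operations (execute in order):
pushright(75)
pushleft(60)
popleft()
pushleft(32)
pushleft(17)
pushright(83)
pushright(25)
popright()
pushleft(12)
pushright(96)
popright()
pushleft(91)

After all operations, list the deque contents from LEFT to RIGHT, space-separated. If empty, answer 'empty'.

pushright(75): [75]
pushleft(60): [60, 75]
popleft(): [75]
pushleft(32): [32, 75]
pushleft(17): [17, 32, 75]
pushright(83): [17, 32, 75, 83]
pushright(25): [17, 32, 75, 83, 25]
popright(): [17, 32, 75, 83]
pushleft(12): [12, 17, 32, 75, 83]
pushright(96): [12, 17, 32, 75, 83, 96]
popright(): [12, 17, 32, 75, 83]
pushleft(91): [91, 12, 17, 32, 75, 83]

Answer: 91 12 17 32 75 83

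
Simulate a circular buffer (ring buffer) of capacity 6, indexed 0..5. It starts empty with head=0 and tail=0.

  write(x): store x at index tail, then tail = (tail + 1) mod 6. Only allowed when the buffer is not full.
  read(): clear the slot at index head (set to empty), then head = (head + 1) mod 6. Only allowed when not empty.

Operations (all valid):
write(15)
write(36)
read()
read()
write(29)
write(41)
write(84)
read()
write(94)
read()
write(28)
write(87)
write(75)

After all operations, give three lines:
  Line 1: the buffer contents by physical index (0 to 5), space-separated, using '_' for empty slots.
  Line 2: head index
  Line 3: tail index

Answer: 28 87 75 _ 84 94
4
3

Derivation:
write(15): buf=[15 _ _ _ _ _], head=0, tail=1, size=1
write(36): buf=[15 36 _ _ _ _], head=0, tail=2, size=2
read(): buf=[_ 36 _ _ _ _], head=1, tail=2, size=1
read(): buf=[_ _ _ _ _ _], head=2, tail=2, size=0
write(29): buf=[_ _ 29 _ _ _], head=2, tail=3, size=1
write(41): buf=[_ _ 29 41 _ _], head=2, tail=4, size=2
write(84): buf=[_ _ 29 41 84 _], head=2, tail=5, size=3
read(): buf=[_ _ _ 41 84 _], head=3, tail=5, size=2
write(94): buf=[_ _ _ 41 84 94], head=3, tail=0, size=3
read(): buf=[_ _ _ _ 84 94], head=4, tail=0, size=2
write(28): buf=[28 _ _ _ 84 94], head=4, tail=1, size=3
write(87): buf=[28 87 _ _ 84 94], head=4, tail=2, size=4
write(75): buf=[28 87 75 _ 84 94], head=4, tail=3, size=5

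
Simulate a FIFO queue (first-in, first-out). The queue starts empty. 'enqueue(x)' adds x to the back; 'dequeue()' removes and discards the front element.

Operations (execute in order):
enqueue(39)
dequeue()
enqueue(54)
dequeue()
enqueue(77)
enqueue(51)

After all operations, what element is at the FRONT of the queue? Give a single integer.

enqueue(39): queue = [39]
dequeue(): queue = []
enqueue(54): queue = [54]
dequeue(): queue = []
enqueue(77): queue = [77]
enqueue(51): queue = [77, 51]

Answer: 77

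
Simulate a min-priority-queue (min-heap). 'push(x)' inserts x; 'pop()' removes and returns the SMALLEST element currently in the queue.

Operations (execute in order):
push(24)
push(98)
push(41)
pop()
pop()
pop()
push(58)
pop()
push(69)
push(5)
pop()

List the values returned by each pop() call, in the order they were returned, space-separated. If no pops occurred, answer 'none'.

push(24): heap contents = [24]
push(98): heap contents = [24, 98]
push(41): heap contents = [24, 41, 98]
pop() → 24: heap contents = [41, 98]
pop() → 41: heap contents = [98]
pop() → 98: heap contents = []
push(58): heap contents = [58]
pop() → 58: heap contents = []
push(69): heap contents = [69]
push(5): heap contents = [5, 69]
pop() → 5: heap contents = [69]

Answer: 24 41 98 58 5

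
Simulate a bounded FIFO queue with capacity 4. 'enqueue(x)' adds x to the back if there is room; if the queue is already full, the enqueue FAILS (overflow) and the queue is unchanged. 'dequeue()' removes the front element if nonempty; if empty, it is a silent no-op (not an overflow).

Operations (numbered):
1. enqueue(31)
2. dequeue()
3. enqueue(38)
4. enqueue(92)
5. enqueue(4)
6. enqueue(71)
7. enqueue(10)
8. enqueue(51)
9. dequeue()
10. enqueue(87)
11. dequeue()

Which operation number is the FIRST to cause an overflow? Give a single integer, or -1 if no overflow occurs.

1. enqueue(31): size=1
2. dequeue(): size=0
3. enqueue(38): size=1
4. enqueue(92): size=2
5. enqueue(4): size=3
6. enqueue(71): size=4
7. enqueue(10): size=4=cap → OVERFLOW (fail)
8. enqueue(51): size=4=cap → OVERFLOW (fail)
9. dequeue(): size=3
10. enqueue(87): size=4
11. dequeue(): size=3

Answer: 7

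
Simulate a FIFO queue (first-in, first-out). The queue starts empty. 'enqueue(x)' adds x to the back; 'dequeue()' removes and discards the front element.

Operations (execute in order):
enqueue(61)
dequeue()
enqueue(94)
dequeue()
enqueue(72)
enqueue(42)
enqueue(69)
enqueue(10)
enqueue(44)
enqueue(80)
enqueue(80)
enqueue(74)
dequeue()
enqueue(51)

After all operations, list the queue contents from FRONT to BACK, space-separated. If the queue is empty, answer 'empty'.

Answer: 42 69 10 44 80 80 74 51

Derivation:
enqueue(61): [61]
dequeue(): []
enqueue(94): [94]
dequeue(): []
enqueue(72): [72]
enqueue(42): [72, 42]
enqueue(69): [72, 42, 69]
enqueue(10): [72, 42, 69, 10]
enqueue(44): [72, 42, 69, 10, 44]
enqueue(80): [72, 42, 69, 10, 44, 80]
enqueue(80): [72, 42, 69, 10, 44, 80, 80]
enqueue(74): [72, 42, 69, 10, 44, 80, 80, 74]
dequeue(): [42, 69, 10, 44, 80, 80, 74]
enqueue(51): [42, 69, 10, 44, 80, 80, 74, 51]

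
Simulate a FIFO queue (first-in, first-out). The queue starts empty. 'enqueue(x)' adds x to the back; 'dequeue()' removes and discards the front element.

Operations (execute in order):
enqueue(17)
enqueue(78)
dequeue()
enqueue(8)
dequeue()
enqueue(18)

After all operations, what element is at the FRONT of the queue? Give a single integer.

enqueue(17): queue = [17]
enqueue(78): queue = [17, 78]
dequeue(): queue = [78]
enqueue(8): queue = [78, 8]
dequeue(): queue = [8]
enqueue(18): queue = [8, 18]

Answer: 8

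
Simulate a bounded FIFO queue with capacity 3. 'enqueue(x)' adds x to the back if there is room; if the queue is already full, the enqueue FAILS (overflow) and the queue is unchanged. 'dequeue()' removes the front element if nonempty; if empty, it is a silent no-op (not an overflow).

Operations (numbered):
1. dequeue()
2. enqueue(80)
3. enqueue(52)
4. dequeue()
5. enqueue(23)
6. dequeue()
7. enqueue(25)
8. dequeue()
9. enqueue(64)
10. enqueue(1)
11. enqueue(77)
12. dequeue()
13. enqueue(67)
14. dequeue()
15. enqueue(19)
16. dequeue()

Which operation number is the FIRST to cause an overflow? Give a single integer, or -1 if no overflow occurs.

1. dequeue(): empty, no-op, size=0
2. enqueue(80): size=1
3. enqueue(52): size=2
4. dequeue(): size=1
5. enqueue(23): size=2
6. dequeue(): size=1
7. enqueue(25): size=2
8. dequeue(): size=1
9. enqueue(64): size=2
10. enqueue(1): size=3
11. enqueue(77): size=3=cap → OVERFLOW (fail)
12. dequeue(): size=2
13. enqueue(67): size=3
14. dequeue(): size=2
15. enqueue(19): size=3
16. dequeue(): size=2

Answer: 11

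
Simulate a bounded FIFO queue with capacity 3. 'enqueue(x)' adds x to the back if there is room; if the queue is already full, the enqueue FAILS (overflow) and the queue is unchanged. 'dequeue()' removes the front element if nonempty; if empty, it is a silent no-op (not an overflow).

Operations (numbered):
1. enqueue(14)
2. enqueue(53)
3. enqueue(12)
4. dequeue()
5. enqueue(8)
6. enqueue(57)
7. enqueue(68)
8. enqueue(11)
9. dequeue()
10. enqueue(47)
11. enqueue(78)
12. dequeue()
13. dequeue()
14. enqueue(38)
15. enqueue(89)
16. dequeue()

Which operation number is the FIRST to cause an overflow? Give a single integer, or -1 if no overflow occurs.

1. enqueue(14): size=1
2. enqueue(53): size=2
3. enqueue(12): size=3
4. dequeue(): size=2
5. enqueue(8): size=3
6. enqueue(57): size=3=cap → OVERFLOW (fail)
7. enqueue(68): size=3=cap → OVERFLOW (fail)
8. enqueue(11): size=3=cap → OVERFLOW (fail)
9. dequeue(): size=2
10. enqueue(47): size=3
11. enqueue(78): size=3=cap → OVERFLOW (fail)
12. dequeue(): size=2
13. dequeue(): size=1
14. enqueue(38): size=2
15. enqueue(89): size=3
16. dequeue(): size=2

Answer: 6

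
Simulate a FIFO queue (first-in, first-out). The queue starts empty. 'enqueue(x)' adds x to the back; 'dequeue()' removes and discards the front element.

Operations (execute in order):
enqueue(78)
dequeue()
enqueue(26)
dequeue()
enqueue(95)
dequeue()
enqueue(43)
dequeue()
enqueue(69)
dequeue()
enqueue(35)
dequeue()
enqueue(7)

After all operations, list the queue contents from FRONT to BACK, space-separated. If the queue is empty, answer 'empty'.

Answer: 7

Derivation:
enqueue(78): [78]
dequeue(): []
enqueue(26): [26]
dequeue(): []
enqueue(95): [95]
dequeue(): []
enqueue(43): [43]
dequeue(): []
enqueue(69): [69]
dequeue(): []
enqueue(35): [35]
dequeue(): []
enqueue(7): [7]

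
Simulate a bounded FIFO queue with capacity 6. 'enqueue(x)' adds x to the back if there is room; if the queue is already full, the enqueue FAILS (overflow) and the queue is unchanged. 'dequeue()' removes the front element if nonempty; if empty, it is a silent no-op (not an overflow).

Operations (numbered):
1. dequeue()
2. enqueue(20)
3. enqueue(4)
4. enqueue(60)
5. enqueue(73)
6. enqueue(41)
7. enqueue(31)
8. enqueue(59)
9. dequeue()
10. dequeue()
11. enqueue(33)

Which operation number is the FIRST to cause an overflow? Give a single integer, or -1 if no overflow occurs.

1. dequeue(): empty, no-op, size=0
2. enqueue(20): size=1
3. enqueue(4): size=2
4. enqueue(60): size=3
5. enqueue(73): size=4
6. enqueue(41): size=5
7. enqueue(31): size=6
8. enqueue(59): size=6=cap → OVERFLOW (fail)
9. dequeue(): size=5
10. dequeue(): size=4
11. enqueue(33): size=5

Answer: 8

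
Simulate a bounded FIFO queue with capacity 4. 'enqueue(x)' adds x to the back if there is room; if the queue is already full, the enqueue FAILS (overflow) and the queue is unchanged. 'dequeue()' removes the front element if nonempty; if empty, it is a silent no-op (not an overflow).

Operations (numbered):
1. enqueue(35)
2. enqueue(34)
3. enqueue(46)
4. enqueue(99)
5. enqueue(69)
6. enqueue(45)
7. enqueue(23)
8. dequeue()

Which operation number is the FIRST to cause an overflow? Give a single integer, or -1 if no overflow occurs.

Answer: 5

Derivation:
1. enqueue(35): size=1
2. enqueue(34): size=2
3. enqueue(46): size=3
4. enqueue(99): size=4
5. enqueue(69): size=4=cap → OVERFLOW (fail)
6. enqueue(45): size=4=cap → OVERFLOW (fail)
7. enqueue(23): size=4=cap → OVERFLOW (fail)
8. dequeue(): size=3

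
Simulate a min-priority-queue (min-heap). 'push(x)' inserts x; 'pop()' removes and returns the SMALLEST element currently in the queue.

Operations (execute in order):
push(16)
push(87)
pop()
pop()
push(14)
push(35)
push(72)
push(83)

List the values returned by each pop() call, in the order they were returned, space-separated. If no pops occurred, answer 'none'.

push(16): heap contents = [16]
push(87): heap contents = [16, 87]
pop() → 16: heap contents = [87]
pop() → 87: heap contents = []
push(14): heap contents = [14]
push(35): heap contents = [14, 35]
push(72): heap contents = [14, 35, 72]
push(83): heap contents = [14, 35, 72, 83]

Answer: 16 87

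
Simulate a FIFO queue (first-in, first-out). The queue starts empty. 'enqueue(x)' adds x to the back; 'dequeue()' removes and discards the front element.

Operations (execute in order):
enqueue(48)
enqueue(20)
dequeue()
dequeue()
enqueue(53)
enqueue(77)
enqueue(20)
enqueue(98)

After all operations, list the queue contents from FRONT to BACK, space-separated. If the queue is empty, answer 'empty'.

Answer: 53 77 20 98

Derivation:
enqueue(48): [48]
enqueue(20): [48, 20]
dequeue(): [20]
dequeue(): []
enqueue(53): [53]
enqueue(77): [53, 77]
enqueue(20): [53, 77, 20]
enqueue(98): [53, 77, 20, 98]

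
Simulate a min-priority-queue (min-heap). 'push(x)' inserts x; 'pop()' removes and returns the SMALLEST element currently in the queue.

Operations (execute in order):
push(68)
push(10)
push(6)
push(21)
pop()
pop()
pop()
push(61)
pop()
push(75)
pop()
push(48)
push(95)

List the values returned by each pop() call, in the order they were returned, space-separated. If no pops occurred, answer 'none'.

Answer: 6 10 21 61 68

Derivation:
push(68): heap contents = [68]
push(10): heap contents = [10, 68]
push(6): heap contents = [6, 10, 68]
push(21): heap contents = [6, 10, 21, 68]
pop() → 6: heap contents = [10, 21, 68]
pop() → 10: heap contents = [21, 68]
pop() → 21: heap contents = [68]
push(61): heap contents = [61, 68]
pop() → 61: heap contents = [68]
push(75): heap contents = [68, 75]
pop() → 68: heap contents = [75]
push(48): heap contents = [48, 75]
push(95): heap contents = [48, 75, 95]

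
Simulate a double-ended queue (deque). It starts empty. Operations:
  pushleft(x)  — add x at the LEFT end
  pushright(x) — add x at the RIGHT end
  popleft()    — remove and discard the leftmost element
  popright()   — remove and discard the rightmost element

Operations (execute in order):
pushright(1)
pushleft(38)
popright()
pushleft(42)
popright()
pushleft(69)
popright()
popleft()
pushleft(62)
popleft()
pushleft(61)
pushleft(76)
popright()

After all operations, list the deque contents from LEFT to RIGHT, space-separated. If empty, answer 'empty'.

pushright(1): [1]
pushleft(38): [38, 1]
popright(): [38]
pushleft(42): [42, 38]
popright(): [42]
pushleft(69): [69, 42]
popright(): [69]
popleft(): []
pushleft(62): [62]
popleft(): []
pushleft(61): [61]
pushleft(76): [76, 61]
popright(): [76]

Answer: 76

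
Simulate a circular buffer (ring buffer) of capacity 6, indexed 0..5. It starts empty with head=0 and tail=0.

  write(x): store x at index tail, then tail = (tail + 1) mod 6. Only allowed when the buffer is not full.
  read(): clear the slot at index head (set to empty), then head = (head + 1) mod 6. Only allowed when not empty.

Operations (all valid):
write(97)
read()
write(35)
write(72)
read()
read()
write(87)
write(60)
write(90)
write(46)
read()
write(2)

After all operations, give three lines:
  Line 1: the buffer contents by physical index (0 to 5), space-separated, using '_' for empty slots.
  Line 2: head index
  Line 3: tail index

Answer: 46 2 _ _ 60 90
4
2

Derivation:
write(97): buf=[97 _ _ _ _ _], head=0, tail=1, size=1
read(): buf=[_ _ _ _ _ _], head=1, tail=1, size=0
write(35): buf=[_ 35 _ _ _ _], head=1, tail=2, size=1
write(72): buf=[_ 35 72 _ _ _], head=1, tail=3, size=2
read(): buf=[_ _ 72 _ _ _], head=2, tail=3, size=1
read(): buf=[_ _ _ _ _ _], head=3, tail=3, size=0
write(87): buf=[_ _ _ 87 _ _], head=3, tail=4, size=1
write(60): buf=[_ _ _ 87 60 _], head=3, tail=5, size=2
write(90): buf=[_ _ _ 87 60 90], head=3, tail=0, size=3
write(46): buf=[46 _ _ 87 60 90], head=3, tail=1, size=4
read(): buf=[46 _ _ _ 60 90], head=4, tail=1, size=3
write(2): buf=[46 2 _ _ 60 90], head=4, tail=2, size=4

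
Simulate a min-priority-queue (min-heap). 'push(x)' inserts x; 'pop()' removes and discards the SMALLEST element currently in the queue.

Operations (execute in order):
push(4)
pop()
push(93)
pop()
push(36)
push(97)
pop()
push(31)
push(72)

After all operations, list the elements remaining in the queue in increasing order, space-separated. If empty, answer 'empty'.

Answer: 31 72 97

Derivation:
push(4): heap contents = [4]
pop() → 4: heap contents = []
push(93): heap contents = [93]
pop() → 93: heap contents = []
push(36): heap contents = [36]
push(97): heap contents = [36, 97]
pop() → 36: heap contents = [97]
push(31): heap contents = [31, 97]
push(72): heap contents = [31, 72, 97]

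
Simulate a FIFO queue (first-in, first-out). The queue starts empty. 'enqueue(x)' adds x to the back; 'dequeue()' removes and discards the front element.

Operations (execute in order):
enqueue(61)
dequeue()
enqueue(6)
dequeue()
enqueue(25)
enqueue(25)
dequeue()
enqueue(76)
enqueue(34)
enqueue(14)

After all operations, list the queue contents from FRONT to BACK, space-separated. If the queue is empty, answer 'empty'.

enqueue(61): [61]
dequeue(): []
enqueue(6): [6]
dequeue(): []
enqueue(25): [25]
enqueue(25): [25, 25]
dequeue(): [25]
enqueue(76): [25, 76]
enqueue(34): [25, 76, 34]
enqueue(14): [25, 76, 34, 14]

Answer: 25 76 34 14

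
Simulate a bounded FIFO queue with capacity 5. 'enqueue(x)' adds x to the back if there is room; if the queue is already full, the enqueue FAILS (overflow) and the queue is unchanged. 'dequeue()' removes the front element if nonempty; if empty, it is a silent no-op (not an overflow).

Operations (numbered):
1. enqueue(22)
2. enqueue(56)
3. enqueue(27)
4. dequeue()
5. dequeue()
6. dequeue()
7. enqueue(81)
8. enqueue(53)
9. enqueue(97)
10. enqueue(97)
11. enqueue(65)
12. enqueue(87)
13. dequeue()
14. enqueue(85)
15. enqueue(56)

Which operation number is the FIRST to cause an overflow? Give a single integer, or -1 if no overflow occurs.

1. enqueue(22): size=1
2. enqueue(56): size=2
3. enqueue(27): size=3
4. dequeue(): size=2
5. dequeue(): size=1
6. dequeue(): size=0
7. enqueue(81): size=1
8. enqueue(53): size=2
9. enqueue(97): size=3
10. enqueue(97): size=4
11. enqueue(65): size=5
12. enqueue(87): size=5=cap → OVERFLOW (fail)
13. dequeue(): size=4
14. enqueue(85): size=5
15. enqueue(56): size=5=cap → OVERFLOW (fail)

Answer: 12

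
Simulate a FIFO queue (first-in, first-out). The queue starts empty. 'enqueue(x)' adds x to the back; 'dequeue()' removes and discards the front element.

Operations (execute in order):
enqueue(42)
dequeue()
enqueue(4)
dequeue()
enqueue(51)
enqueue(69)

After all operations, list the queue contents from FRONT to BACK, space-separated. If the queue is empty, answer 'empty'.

Answer: 51 69

Derivation:
enqueue(42): [42]
dequeue(): []
enqueue(4): [4]
dequeue(): []
enqueue(51): [51]
enqueue(69): [51, 69]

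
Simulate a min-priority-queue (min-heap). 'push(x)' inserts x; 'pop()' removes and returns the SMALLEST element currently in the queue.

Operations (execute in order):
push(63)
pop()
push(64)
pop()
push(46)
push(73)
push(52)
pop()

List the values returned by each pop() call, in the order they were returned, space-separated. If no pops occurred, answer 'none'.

push(63): heap contents = [63]
pop() → 63: heap contents = []
push(64): heap contents = [64]
pop() → 64: heap contents = []
push(46): heap contents = [46]
push(73): heap contents = [46, 73]
push(52): heap contents = [46, 52, 73]
pop() → 46: heap contents = [52, 73]

Answer: 63 64 46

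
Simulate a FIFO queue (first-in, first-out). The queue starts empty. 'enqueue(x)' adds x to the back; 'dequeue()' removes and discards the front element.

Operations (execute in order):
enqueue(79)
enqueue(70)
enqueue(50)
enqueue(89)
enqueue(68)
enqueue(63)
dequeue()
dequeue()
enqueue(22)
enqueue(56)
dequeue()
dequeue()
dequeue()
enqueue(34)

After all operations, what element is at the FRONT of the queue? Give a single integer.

Answer: 63

Derivation:
enqueue(79): queue = [79]
enqueue(70): queue = [79, 70]
enqueue(50): queue = [79, 70, 50]
enqueue(89): queue = [79, 70, 50, 89]
enqueue(68): queue = [79, 70, 50, 89, 68]
enqueue(63): queue = [79, 70, 50, 89, 68, 63]
dequeue(): queue = [70, 50, 89, 68, 63]
dequeue(): queue = [50, 89, 68, 63]
enqueue(22): queue = [50, 89, 68, 63, 22]
enqueue(56): queue = [50, 89, 68, 63, 22, 56]
dequeue(): queue = [89, 68, 63, 22, 56]
dequeue(): queue = [68, 63, 22, 56]
dequeue(): queue = [63, 22, 56]
enqueue(34): queue = [63, 22, 56, 34]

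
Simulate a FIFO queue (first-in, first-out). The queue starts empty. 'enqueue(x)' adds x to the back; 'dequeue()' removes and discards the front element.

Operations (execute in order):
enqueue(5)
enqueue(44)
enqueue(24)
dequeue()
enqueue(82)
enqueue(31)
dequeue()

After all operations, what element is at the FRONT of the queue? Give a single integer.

enqueue(5): queue = [5]
enqueue(44): queue = [5, 44]
enqueue(24): queue = [5, 44, 24]
dequeue(): queue = [44, 24]
enqueue(82): queue = [44, 24, 82]
enqueue(31): queue = [44, 24, 82, 31]
dequeue(): queue = [24, 82, 31]

Answer: 24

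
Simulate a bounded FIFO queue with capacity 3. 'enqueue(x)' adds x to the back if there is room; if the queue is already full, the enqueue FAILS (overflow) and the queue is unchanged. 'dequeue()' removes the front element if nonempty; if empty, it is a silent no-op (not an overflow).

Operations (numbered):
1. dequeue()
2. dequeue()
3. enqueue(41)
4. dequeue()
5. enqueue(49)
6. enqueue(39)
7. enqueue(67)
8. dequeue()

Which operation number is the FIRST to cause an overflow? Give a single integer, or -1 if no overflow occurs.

Answer: -1

Derivation:
1. dequeue(): empty, no-op, size=0
2. dequeue(): empty, no-op, size=0
3. enqueue(41): size=1
4. dequeue(): size=0
5. enqueue(49): size=1
6. enqueue(39): size=2
7. enqueue(67): size=3
8. dequeue(): size=2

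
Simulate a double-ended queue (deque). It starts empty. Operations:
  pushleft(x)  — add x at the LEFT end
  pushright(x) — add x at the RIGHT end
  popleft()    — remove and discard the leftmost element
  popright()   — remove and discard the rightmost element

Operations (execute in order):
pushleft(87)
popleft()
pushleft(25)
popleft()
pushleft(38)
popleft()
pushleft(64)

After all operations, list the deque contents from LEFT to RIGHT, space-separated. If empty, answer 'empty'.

Answer: 64

Derivation:
pushleft(87): [87]
popleft(): []
pushleft(25): [25]
popleft(): []
pushleft(38): [38]
popleft(): []
pushleft(64): [64]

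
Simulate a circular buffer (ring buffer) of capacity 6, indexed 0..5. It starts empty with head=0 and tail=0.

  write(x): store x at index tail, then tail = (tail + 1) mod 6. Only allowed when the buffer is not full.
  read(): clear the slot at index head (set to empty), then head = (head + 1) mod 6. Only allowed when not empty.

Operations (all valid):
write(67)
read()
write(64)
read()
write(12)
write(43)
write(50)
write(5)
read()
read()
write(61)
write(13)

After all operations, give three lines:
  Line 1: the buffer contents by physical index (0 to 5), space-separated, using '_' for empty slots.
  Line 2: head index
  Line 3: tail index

Answer: 61 13 _ _ 50 5
4
2

Derivation:
write(67): buf=[67 _ _ _ _ _], head=0, tail=1, size=1
read(): buf=[_ _ _ _ _ _], head=1, tail=1, size=0
write(64): buf=[_ 64 _ _ _ _], head=1, tail=2, size=1
read(): buf=[_ _ _ _ _ _], head=2, tail=2, size=0
write(12): buf=[_ _ 12 _ _ _], head=2, tail=3, size=1
write(43): buf=[_ _ 12 43 _ _], head=2, tail=4, size=2
write(50): buf=[_ _ 12 43 50 _], head=2, tail=5, size=3
write(5): buf=[_ _ 12 43 50 5], head=2, tail=0, size=4
read(): buf=[_ _ _ 43 50 5], head=3, tail=0, size=3
read(): buf=[_ _ _ _ 50 5], head=4, tail=0, size=2
write(61): buf=[61 _ _ _ 50 5], head=4, tail=1, size=3
write(13): buf=[61 13 _ _ 50 5], head=4, tail=2, size=4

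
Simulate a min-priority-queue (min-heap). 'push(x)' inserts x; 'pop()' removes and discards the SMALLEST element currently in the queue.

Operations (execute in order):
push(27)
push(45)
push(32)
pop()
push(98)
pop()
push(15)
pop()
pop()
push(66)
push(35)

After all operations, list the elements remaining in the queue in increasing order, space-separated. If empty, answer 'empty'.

Answer: 35 66 98

Derivation:
push(27): heap contents = [27]
push(45): heap contents = [27, 45]
push(32): heap contents = [27, 32, 45]
pop() → 27: heap contents = [32, 45]
push(98): heap contents = [32, 45, 98]
pop() → 32: heap contents = [45, 98]
push(15): heap contents = [15, 45, 98]
pop() → 15: heap contents = [45, 98]
pop() → 45: heap contents = [98]
push(66): heap contents = [66, 98]
push(35): heap contents = [35, 66, 98]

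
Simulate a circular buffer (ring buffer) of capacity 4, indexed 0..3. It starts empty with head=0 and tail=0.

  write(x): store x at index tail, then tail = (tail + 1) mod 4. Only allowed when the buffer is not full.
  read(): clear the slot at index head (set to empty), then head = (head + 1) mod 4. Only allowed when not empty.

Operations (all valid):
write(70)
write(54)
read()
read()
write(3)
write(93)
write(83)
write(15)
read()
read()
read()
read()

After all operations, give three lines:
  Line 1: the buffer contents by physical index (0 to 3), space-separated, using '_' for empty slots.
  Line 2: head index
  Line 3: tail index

Answer: _ _ _ _
2
2

Derivation:
write(70): buf=[70 _ _ _], head=0, tail=1, size=1
write(54): buf=[70 54 _ _], head=0, tail=2, size=2
read(): buf=[_ 54 _ _], head=1, tail=2, size=1
read(): buf=[_ _ _ _], head=2, tail=2, size=0
write(3): buf=[_ _ 3 _], head=2, tail=3, size=1
write(93): buf=[_ _ 3 93], head=2, tail=0, size=2
write(83): buf=[83 _ 3 93], head=2, tail=1, size=3
write(15): buf=[83 15 3 93], head=2, tail=2, size=4
read(): buf=[83 15 _ 93], head=3, tail=2, size=3
read(): buf=[83 15 _ _], head=0, tail=2, size=2
read(): buf=[_ 15 _ _], head=1, tail=2, size=1
read(): buf=[_ _ _ _], head=2, tail=2, size=0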